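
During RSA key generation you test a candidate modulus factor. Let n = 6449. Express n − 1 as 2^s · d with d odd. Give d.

Halving: 6448 → 3224 → 1612 → 806 → 403; 403 is odd.
So 6448 = 2^4 · 403.

403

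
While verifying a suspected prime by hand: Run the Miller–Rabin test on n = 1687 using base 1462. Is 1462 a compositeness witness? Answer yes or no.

no

n − 1 = 1686 = 2^1 · 843, so s = 1 and d = 843.
x_0 = 1462^843 mod 1687 = 1686.
x_0 = 1686 ≡ −1, so 1462 is not a witness.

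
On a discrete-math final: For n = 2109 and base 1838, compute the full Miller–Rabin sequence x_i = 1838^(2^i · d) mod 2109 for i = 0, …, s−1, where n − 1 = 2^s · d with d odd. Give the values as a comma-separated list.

n − 1 = 2108 = 2^2 · 527, so s = 2 and d = 527.
x_0 = 1838^527 mod 2109 = 770.
x_1 = 770^2 mod 2109 = 271.

770, 271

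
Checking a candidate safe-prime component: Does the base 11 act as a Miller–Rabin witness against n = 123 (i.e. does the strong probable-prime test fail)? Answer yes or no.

n − 1 = 122 = 2^1 · 61, so s = 1 and d = 61.
x_0 = 11^61 mod 123 = 71.
x_0 ∉ {1, 122} and s = 1, so 11 is a Miller–Rabin witness and 123 is composite.

yes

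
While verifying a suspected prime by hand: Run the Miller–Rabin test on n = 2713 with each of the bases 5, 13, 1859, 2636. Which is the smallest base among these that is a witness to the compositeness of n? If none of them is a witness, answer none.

none

n − 1 = 2712 = 2^3 · 339, so s = 3 and d = 339.
Base 5: x_0 = 5^339 mod 2713 = 60. x_0 is neither 1 nor 2712, so continue squaring. x_1 = 60^2 mod 2713 = 887. x_2 = 887^2 mod 2713 = 2712. x_2 ≡ −1, so 5 is not a witness.
Base 13: x_0 = 13^339 mod 2713 = 2712. x_0 = 2712 ≡ −1, so 13 is not a witness.
Base 1859: x_0 = 1859^339 mod 2713 = 60. x_0 is neither 1 nor 2712, so continue squaring. x_1 = 60^2 mod 2713 = 887. x_2 = 887^2 mod 2713 = 2712. x_2 ≡ −1, so 1859 is not a witness.
Base 2636: x_0 = 2636^339 mod 2713 = 1673. x_0 is neither 1 nor 2712, so continue squaring. x_1 = 1673^2 mod 2713 = 1826. x_2 = 1826^2 mod 2713 = 2712. x_2 ≡ −1, so 2636 is not a witness.
No listed base is a witness for 2713.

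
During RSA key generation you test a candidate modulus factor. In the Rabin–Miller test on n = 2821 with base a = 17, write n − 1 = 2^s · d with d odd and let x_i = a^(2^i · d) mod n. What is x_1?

1

n − 1 = 2820 = 2^2 · 705, so s = 2 and d = 705.
By repeated squaring, 17^705 ≡ 2820 (mod 2821).
x_0 = 2820.
x_1 = 2820^2 mod 2821 = 1.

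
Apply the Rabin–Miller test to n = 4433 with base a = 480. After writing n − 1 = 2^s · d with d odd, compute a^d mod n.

n − 1 = 4432 = 2^4 · 277, so s = 4 and d = 277.
By repeated squaring, 480^277 ≡ 116 (mod 4433).

116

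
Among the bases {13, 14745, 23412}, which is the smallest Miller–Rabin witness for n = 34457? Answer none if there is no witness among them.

none

n − 1 = 34456 = 2^3 · 4307, so s = 3 and d = 4307.
Base 13: x_0 = 13^4307 mod 34457 = 5578. x_0 is neither 1 nor 34456, so continue squaring. x_1 = 5578^2 mod 34457 = 33870. x_2 = 33870^2 mod 34457 = 34456. x_2 ≡ −1, so 13 is not a witness.
Base 14745: x_0 = 14745^4307 mod 34457 = 33586. x_0 is neither 1 nor 34456, so continue squaring. x_1 = 33586^2 mod 34457 = 587. x_2 = 587^2 mod 34457 = 34456. x_2 ≡ −1, so 14745 is not a witness.
Base 23412: x_0 = 23412^4307 mod 34457 = 28879. x_0 is neither 1 nor 34456, so continue squaring. x_1 = 28879^2 mod 34457 = 33870. x_2 = 33870^2 mod 34457 = 34456. x_2 ≡ −1, so 23412 is not a witness.
No listed base is a witness for 34457.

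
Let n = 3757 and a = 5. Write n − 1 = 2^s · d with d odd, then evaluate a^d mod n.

3700

n − 1 = 3756 = 2^2 · 939, so s = 2 and d = 939.
Repeated squaring mod 3757: 5^1 ≡ 5, 5^2 ≡ 25, 5^4 ≡ 625, 5^8 ≡ 3654, 5^16 ≡ 3095, 5^32 ≡ 2432, 5^64 ≡ 1106, 5^128 ≡ 2211, 5^256 ≡ 664, 5^512 ≡ 1327.
939 = 512 + 256 + 128 + 32 + 8 + 2 + 1, so 5^939 ≡ 1327·664·2211·2432·3654·25·5 ≡ 3700 (mod 3757).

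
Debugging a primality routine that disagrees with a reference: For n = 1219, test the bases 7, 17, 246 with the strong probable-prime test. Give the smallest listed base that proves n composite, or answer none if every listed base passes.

7

n − 1 = 1218 = 2^1 · 609, so s = 1 and d = 609.
Base 7: x_0 = 7^609 mod 1219 = 888. x_0 ∉ {1, 1218} and s = 1, so 7 is a Miller–Rabin witness and 1219 is composite.
Base 17: x_0 = 17^609 mod 1219 = 912. x_0 ∉ {1, 1218} and s = 1, so 17 is a Miller–Rabin witness and 1219 is composite.
Base 246: x_0 = 246^609 mod 1219 = 262. x_0 ∉ {1, 1218} and s = 1, so 246 is a Miller–Rabin witness and 1219 is composite.
The smallest witness among the given bases is 7.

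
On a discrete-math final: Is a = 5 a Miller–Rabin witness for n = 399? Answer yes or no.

n − 1 = 398 = 2^1 · 199, so s = 1 and d = 199.
Repeated squaring mod 399: 5^1 ≡ 5, 5^2 ≡ 25, 5^4 ≡ 226, 5^8 ≡ 4, 5^16 ≡ 16, 5^32 ≡ 256, 5^64 ≡ 100, 5^128 ≡ 25.
199 = 128 + 64 + 4 + 2 + 1, so 5^199 ≡ 25·100·226·25·5 ≡ 5 (mod 399).
x_0 = 5^199 mod 399 = 5.
x_0 ∉ {1, 398} and s = 1, so 5 is a Miller–Rabin witness and 399 is composite.

yes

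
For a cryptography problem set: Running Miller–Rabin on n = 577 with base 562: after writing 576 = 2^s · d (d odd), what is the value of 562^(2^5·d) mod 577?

576

n − 1 = 576 = 2^6 · 9, so s = 6 and d = 9.
Repeated squaring mod 577: 562^1 ≡ 562, 562^2 ≡ 225, 562^4 ≡ 426, 562^8 ≡ 298.
9 = 8 + 1, so 562^9 ≡ 298·562 ≡ 146 (mod 577).
x_0 = 146.
x_1 = 146^2 mod 577 = 544.
x_2 = 544^2 mod 577 = 512.
x_3 = 512^2 mod 577 = 186.
x_4 = 186^2 mod 577 = 553.
x_5 = 553^2 mod 577 = 576.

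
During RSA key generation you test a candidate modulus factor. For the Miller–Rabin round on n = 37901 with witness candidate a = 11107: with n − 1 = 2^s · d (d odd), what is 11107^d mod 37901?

1

n − 1 = 37900 = 2^2 · 9475, so s = 2 and d = 9475.
11107^9475 mod 37901 = 1.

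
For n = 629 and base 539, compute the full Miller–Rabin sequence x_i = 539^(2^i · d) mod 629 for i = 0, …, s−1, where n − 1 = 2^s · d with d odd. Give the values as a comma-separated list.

65, 451

n − 1 = 628 = 2^2 · 157, so s = 2 and d = 157.
x_0 = 539^157 mod 629 = 65.
x_1 = 65^2 mod 629 = 451.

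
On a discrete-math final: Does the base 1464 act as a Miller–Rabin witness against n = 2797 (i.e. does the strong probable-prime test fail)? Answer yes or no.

no

n − 1 = 2796 = 2^2 · 699, so s = 2 and d = 699.
x_0 = 1464^699 mod 2797 = 2194.
x_0 is neither 1 nor 2796, so continue squaring.
x_1 = 2194^2 mod 2797 = 2796.
x_1 ≡ −1, so 1464 is not a witness.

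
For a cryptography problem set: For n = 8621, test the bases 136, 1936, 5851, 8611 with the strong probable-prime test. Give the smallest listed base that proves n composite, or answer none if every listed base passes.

n − 1 = 8620 = 2^2 · 2155, so s = 2 and d = 2155.
Base 136: x_0 = 136^2155 mod 8621 = 687. x_0 is neither 1 nor 8620, so continue squaring. x_1 = 687^2 mod 8621 = 6435. Reached i = s−1 = 1 without hitting −1: 136 is a Miller–Rabin witness and 8621 is composite.
Base 1936: x_0 = 1936^2155 mod 8621 = 4900. x_0 is neither 1 nor 8620, so continue squaring. x_1 = 4900^2 mod 8621 = 515. Reached i = s−1 = 1 without hitting −1: 1936 is a Miller–Rabin witness and 8621 is composite.
Base 5851: x_0 = 5851^2155 mod 8621 = 2355. x_0 is neither 1 nor 8620, so continue squaring. x_1 = 2355^2 mod 8621 = 2722. Reached i = s−1 = 1 without hitting −1: 5851 is a Miller–Rabin witness and 8621 is composite.
Base 8611: x_0 = 8611^2155 mod 8621 = 915. x_0 is neither 1 nor 8620, so continue squaring. x_1 = 915^2 mod 8621 = 988. Reached i = s−1 = 1 without hitting −1: 8611 is a Miller–Rabin witness and 8621 is composite.
The smallest witness among the given bases is 136.

136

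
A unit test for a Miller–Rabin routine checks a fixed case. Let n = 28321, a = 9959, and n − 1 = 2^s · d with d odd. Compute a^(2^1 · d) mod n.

n − 1 = 28320 = 2^5 · 885, so s = 5 and d = 885.
x_0 = 9959^885 mod 28321 = 19845.
x_1 = 19845^2 mod 28321 = 20520.

20520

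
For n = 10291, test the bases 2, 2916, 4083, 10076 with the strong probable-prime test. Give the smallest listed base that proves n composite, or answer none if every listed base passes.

2

n − 1 = 10290 = 2^1 · 5145, so s = 1 and d = 5145.
Base 2: x_0 = 2^5145 mod 10291 = 6879. x_0 ∉ {1, 10290} and s = 1, so 2 is a Miller–Rabin witness and 10291 is composite.
Base 2916: x_0 = 2916^5145 mod 10291 = 8865. x_0 ∉ {1, 10290} and s = 1, so 2916 is a Miller–Rabin witness and 10291 is composite.
Base 4083: x_0 = 4083^5145 mod 10291 = 1749. x_0 ∉ {1, 10290} and s = 1, so 4083 is a Miller–Rabin witness and 10291 is composite.
Base 10076: x_0 = 10076^5145 mod 10291 = 6846. x_0 ∉ {1, 10290} and s = 1, so 10076 is a Miller–Rabin witness and 10291 is composite.
The smallest witness among the given bases is 2.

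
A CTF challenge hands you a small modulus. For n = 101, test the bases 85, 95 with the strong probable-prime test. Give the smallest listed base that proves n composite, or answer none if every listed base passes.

none

n − 1 = 100 = 2^2 · 25, so s = 2 and d = 25.
Base 85: x_0 = 85^25 mod 101 = 100. x_0 = 100 ≡ −1, so 85 is not a witness.
Base 95: x_0 = 95^25 mod 101 = 1. x_0 = 1, so 95 is not a witness.
No listed base is a witness for 101.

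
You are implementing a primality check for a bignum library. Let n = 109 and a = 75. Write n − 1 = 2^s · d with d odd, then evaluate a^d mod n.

n − 1 = 108 = 2^2 · 27, so s = 2 and d = 27.
75^27 mod 109 = 1.

1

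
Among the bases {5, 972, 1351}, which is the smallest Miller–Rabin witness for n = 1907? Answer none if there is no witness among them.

none

n − 1 = 1906 = 2^1 · 953, so s = 1 and d = 953.
Base 5: x_0 = 5^953 mod 1907 = 1906. x_0 = 1906 ≡ −1, so 5 is not a witness.
Base 972: x_0 = 972^953 mod 1907 = 1. x_0 = 1, so 972 is not a witness.
Base 1351: x_0 = 1351^953 mod 1907 = 1. x_0 = 1, so 1351 is not a witness.
No listed base is a witness for 1907.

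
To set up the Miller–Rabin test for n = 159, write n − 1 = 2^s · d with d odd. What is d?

Halving: 158 → 79; 79 is odd.
So 158 = 2^1 · 79.

79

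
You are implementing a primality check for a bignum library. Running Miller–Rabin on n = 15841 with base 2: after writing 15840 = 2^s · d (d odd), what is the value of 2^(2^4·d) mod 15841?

n − 1 = 15840 = 2^5 · 495, so s = 5 and d = 495.
x_0 = 2^495 mod 15841 = 1.
x_1 = 1^2 mod 15841 = 1.
x_2 = 1^2 mod 15841 = 1.
x_3 = 1^2 mod 15841 = 1.
x_4 = 1^2 mod 15841 = 1.

1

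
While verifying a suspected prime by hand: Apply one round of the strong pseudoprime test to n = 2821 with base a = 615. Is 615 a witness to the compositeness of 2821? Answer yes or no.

n − 1 = 2820 = 2^2 · 705, so s = 2 and d = 705.
x_0 = 615^705 mod 2821 = 2820.
x_0 = 2820 ≡ −1, so 615 is not a witness.

no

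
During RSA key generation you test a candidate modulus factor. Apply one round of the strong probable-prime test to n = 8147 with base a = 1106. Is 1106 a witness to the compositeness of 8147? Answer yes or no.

no

n − 1 = 8146 = 2^1 · 4073, so s = 1 and d = 4073.
x_0 = 1106^4073 mod 8147 = 1.
x_0 = 1, so 1106 is not a witness.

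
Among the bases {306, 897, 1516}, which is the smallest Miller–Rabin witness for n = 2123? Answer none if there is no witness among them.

n − 1 = 2122 = 2^1 · 1061, so s = 1 and d = 1061.
Base 306: x_0 = 306^1061 mod 2123 = 1417. x_0 ∉ {1, 2122} and s = 1, so 306 is a Miller–Rabin witness and 2123 is composite.
Base 897: x_0 = 897^1061 mod 2123 = 1843. x_0 ∉ {1, 2122} and s = 1, so 897 is a Miller–Rabin witness and 2123 is composite.
Base 1516: x_0 = 1516^1061 mod 2123 = 1758. x_0 ∉ {1, 2122} and s = 1, so 1516 is a Miller–Rabin witness and 2123 is composite.
The smallest witness among the given bases is 306.

306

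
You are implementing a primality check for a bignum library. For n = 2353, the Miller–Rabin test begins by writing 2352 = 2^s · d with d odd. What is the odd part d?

Halving: 2352 → 1176 → 588 → 294 → 147; 147 is odd.
So 2352 = 2^4 · 147.

147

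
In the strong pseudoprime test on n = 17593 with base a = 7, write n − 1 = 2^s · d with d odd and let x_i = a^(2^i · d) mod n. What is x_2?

n − 1 = 17592 = 2^3 · 2199, so s = 3 and d = 2199.
x_0 = 7^2199 mod 17593 = 14841.
x_1 = 14841^2 mod 17593 = 8514.
x_2 = 8514^2 mod 17593 = 5036.

5036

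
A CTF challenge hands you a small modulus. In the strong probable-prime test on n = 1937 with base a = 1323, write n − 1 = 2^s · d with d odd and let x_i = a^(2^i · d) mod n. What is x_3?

n − 1 = 1936 = 2^4 · 121, so s = 4 and d = 121.
x_0 = 1323^121 mod 1937 = 634.
x_1 = 634^2 mod 1937 = 997.
x_2 = 997^2 mod 1937 = 328.
x_3 = 328^2 mod 1937 = 1049.

1049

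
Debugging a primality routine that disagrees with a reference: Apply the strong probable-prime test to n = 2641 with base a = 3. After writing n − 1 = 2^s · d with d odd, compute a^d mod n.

n − 1 = 2640 = 2^4 · 165, so s = 4 and d = 165.
3^165 mod 2641 = 8.

8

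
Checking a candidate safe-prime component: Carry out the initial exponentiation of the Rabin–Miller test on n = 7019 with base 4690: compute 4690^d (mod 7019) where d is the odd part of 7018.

7018

n − 1 = 7018 = 2^1 · 3509, so s = 1 and d = 3509.
4690^3509 mod 7019 = 7018.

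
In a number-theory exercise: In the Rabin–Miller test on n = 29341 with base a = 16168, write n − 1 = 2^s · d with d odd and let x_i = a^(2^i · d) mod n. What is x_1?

n − 1 = 29340 = 2^2 · 7335, so s = 2 and d = 7335.
x_0 = 16168^7335 mod 29341 = 22569.
x_1 = 22569^2 mod 29341 = 1.

1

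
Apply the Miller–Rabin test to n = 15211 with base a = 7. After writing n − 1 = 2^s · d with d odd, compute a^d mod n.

n − 1 = 15210 = 2^1 · 7605, so s = 1 and d = 7605.
7^7605 mod 15211 = 10493.

10493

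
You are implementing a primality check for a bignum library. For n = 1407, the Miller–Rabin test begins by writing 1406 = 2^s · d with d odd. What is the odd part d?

703

Halving: 1406 → 703; 703 is odd.
So 1406 = 2^1 · 703.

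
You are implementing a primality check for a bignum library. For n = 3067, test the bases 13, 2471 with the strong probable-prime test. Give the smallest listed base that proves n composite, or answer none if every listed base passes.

none

n − 1 = 3066 = 2^1 · 1533, so s = 1 and d = 1533.
Base 13: x_0 = 13^1533 mod 3067 = 1. x_0 = 1, so 13 is not a witness.
Base 2471: x_0 = 2471^1533 mod 3067 = 1. x_0 = 1, so 2471 is not a witness.
No listed base is a witness for 3067.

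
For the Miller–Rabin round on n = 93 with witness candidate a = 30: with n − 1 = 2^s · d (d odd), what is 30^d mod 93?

30

n − 1 = 92 = 2^2 · 23, so s = 2 and d = 23.
By repeated squaring, 30^23 ≡ 30 (mod 93).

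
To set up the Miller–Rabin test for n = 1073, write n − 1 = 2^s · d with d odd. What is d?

Halving: 1072 → 536 → 268 → 134 → 67; 67 is odd.
So 1072 = 2^4 · 67.

67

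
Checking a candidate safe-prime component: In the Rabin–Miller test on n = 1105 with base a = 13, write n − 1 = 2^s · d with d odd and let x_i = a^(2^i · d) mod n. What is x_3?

n − 1 = 1104 = 2^4 · 69, so s = 4 and d = 69.
Repeated squaring mod 1105: 13^1 ≡ 13, 13^2 ≡ 169, 13^4 ≡ 936, 13^8 ≡ 936, 13^16 ≡ 936, 13^32 ≡ 936, 13^64 ≡ 936.
69 = 64 + 4 + 1, so 13^69 ≡ 936·936·13 ≡ 13 (mod 1105).
x_0 = 13.
x_1 = 13^2 mod 1105 = 169.
x_2 = 169^2 mod 1105 = 936.
x_3 = 936^2 mod 1105 = 936.

936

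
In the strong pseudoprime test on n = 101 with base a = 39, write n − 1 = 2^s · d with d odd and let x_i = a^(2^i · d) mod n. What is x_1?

100

n − 1 = 100 = 2^2 · 25, so s = 2 and d = 25.
x_0 = 39^25 mod 101 = 91.
x_1 = 91^2 mod 101 = 100.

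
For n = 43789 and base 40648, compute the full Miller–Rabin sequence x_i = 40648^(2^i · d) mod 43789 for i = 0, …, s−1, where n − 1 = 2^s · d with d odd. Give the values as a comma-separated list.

1, 1

n − 1 = 43788 = 2^2 · 10947, so s = 2 and d = 10947.
x_0 = 40648^10947 mod 43789 = 1.
x_1 = 1^2 mod 43789 = 1.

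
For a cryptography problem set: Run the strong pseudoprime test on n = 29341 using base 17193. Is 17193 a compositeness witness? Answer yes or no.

n − 1 = 29340 = 2^2 · 7335, so s = 2 and d = 7335.
x_0 = 17193^7335 mod 29341 = 9027.
x_0 is neither 1 nor 29340, so continue squaring.
x_1 = 9027^2 mod 29341 = 6772.
Reached i = s−1 = 1 without hitting −1: 17193 is a Miller–Rabin witness and 29341 is composite.

yes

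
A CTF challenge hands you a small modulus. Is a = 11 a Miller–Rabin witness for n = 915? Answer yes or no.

n − 1 = 914 = 2^1 · 457, so s = 1 and d = 457.
Repeated squaring mod 915: 11^1 ≡ 11, 11^2 ≡ 121, 11^4 ≡ 1, 11^8 ≡ 1, 11^16 ≡ 1, 11^32 ≡ 1, 11^64 ≡ 1, 11^128 ≡ 1, 11^256 ≡ 1.
457 = 256 + 128 + 64 + 8 + 1, so 11^457 ≡ 1·1·1·1·11 ≡ 11 (mod 915).
x_0 = 11^457 mod 915 = 11.
x_0 ∉ {1, 914} and s = 1, so 11 is a Miller–Rabin witness and 915 is composite.

yes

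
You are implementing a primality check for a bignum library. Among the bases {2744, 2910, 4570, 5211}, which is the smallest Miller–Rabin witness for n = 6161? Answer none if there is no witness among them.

n − 1 = 6160 = 2^4 · 385, so s = 4 and d = 385.
Base 2744: x_0 = 2744^385 mod 6161 = 6160. x_0 = 6160 ≡ −1, so 2744 is not a witness.
Base 2910: x_0 = 2910^385 mod 6161 = 2034. x_0 is neither 1 nor 6160, so continue squaring. x_1 = 2034^2 mod 6161 = 3125. x_2 = 3125^2 mod 6161 = 440. x_3 = 440^2 mod 6161 = 2609. Reached i = s−1 = 3 without hitting −1: 2910 is a Miller–Rabin witness and 6161 is composite.
Base 4570: x_0 = 4570^385 mod 6161 = 1599. x_0 is neither 1 nor 6160, so continue squaring. x_1 = 1599^2 mod 6161 = 6147. x_2 = 6147^2 mod 6161 = 196. x_3 = 196^2 mod 6161 = 1450. Reached i = s−1 = 3 without hitting −1: 4570 is a Miller–Rabin witness and 6161 is composite.
Base 5211: x_0 = 5211^385 mod 6161 = 5949. x_0 is neither 1 nor 6160, so continue squaring. x_1 = 5949^2 mod 6161 = 1817. x_2 = 1817^2 mod 6161 = 5354. x_3 = 5354^2 mod 6161 = 4344. Reached i = s−1 = 3 without hitting −1: 5211 is a Miller–Rabin witness and 6161 is composite.
The smallest witness among the given bases is 2910.

2910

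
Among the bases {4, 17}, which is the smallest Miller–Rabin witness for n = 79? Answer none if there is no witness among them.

none

n − 1 = 78 = 2^1 · 39, so s = 1 and d = 39.
Base 4: x_0 = 4^39 mod 79 = 1. x_0 = 1, so 4 is not a witness.
Base 17: x_0 = 17^39 mod 79 = 78. x_0 = 78 ≡ −1, so 17 is not a witness.
No listed base is a witness for 79.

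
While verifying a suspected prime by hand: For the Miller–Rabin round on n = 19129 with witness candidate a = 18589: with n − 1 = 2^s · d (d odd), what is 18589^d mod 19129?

n − 1 = 19128 = 2^3 · 2391, so s = 3 and d = 2391.
18589^2391 mod 19129 = 3057.

3057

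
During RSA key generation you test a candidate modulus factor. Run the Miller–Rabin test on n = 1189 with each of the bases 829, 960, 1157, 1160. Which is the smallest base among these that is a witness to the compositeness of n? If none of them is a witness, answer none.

960

n − 1 = 1188 = 2^2 · 297, so s = 2 and d = 297.
Base 829: x_0 = 829^297 mod 1189 = 829. x_0 is neither 1 nor 1188, so continue squaring. x_1 = 829^2 mod 1189 = 1188. x_1 ≡ −1, so 829 is not a witness.
Base 960: x_0 = 960^297 mod 1189 = 785. x_0 is neither 1 nor 1188, so continue squaring. x_1 = 785^2 mod 1189 = 323. Reached i = s−1 = 1 without hitting −1: 960 is a Miller–Rabin witness and 1189 is composite.
Base 1157: x_0 = 1157^297 mod 1189 = 665. x_0 is neither 1 nor 1188, so continue squaring. x_1 = 665^2 mod 1189 = 1106. Reached i = s−1 = 1 without hitting −1: 1157 is a Miller–Rabin witness and 1189 is composite.
Base 1160: x_0 = 1160^297 mod 1189 = 116. x_0 is neither 1 nor 1188, so continue squaring. x_1 = 116^2 mod 1189 = 377. Reached i = s−1 = 1 without hitting −1: 1160 is a Miller–Rabin witness and 1189 is composite.
The smallest witness among the given bases is 960.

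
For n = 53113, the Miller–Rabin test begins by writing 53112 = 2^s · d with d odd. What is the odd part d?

Halving: 53112 → 26556 → 13278 → 6639; 6639 is odd.
So 53112 = 2^3 · 6639.

6639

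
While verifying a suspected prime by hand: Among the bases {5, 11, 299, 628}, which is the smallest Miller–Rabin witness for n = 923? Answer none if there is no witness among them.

5

n − 1 = 922 = 2^1 · 461, so s = 1 and d = 461.
Base 5: x_0 = 5^461 mod 923 = 5. x_0 ∉ {1, 922} and s = 1, so 5 is a Miller–Rabin witness and 923 is composite.
Base 11: x_0 = 11^461 mod 923 = 670. x_0 ∉ {1, 922} and s = 1, so 11 is a Miller–Rabin witness and 923 is composite.
Base 299: x_0 = 299^461 mod 923 = 663. x_0 ∉ {1, 922} and s = 1, so 299 is a Miller–Rabin witness and 923 is composite.
Base 628: x_0 = 628^461 mod 923 = 608. x_0 ∉ {1, 922} and s = 1, so 628 is a Miller–Rabin witness and 923 is composite.
The smallest witness among the given bases is 5.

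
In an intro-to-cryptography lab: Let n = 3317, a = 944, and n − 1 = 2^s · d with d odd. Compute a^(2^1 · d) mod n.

979

n − 1 = 3316 = 2^2 · 829, so s = 2 and d = 829.
x_0 = 944^829 mod 3317 = 317.
x_1 = 317^2 mod 3317 = 979.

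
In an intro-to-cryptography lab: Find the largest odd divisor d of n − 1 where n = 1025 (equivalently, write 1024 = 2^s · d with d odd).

1

Halving: 1024 → 512 → 256 → 128 → 64 → 32 → 16 → 8 → 4 → 2 → 1; 1 is odd.
So 1024 = 2^10 · 1.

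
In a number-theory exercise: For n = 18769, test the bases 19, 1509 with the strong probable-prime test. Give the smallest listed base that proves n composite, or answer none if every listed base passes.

1509

n − 1 = 18768 = 2^4 · 1173, so s = 4 and d = 1173.
Base 19: x_0 = 19^1173 mod 18769 = 6613. x_0 is neither 1 nor 18768, so continue squaring. x_1 = 6613^2 mod 18769 = 18768. x_1 ≡ −1, so 19 is not a witness.
Base 1509: x_0 = 1509^1173 mod 18769 = 17636. x_0 is neither 1 nor 18768, so continue squaring. x_1 = 17636^2 mod 18769 = 7397. x_2 = 7397^2 mod 18769 = 3974. x_3 = 3974^2 mod 18769 = 7947. Reached i = s−1 = 3 without hitting −1: 1509 is a Miller–Rabin witness and 18769 is composite.
The smallest witness among the given bases is 1509.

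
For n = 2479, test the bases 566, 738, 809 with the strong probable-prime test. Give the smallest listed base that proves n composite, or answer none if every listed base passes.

738

n − 1 = 2478 = 2^1 · 1239, so s = 1 and d = 1239.
Base 566: x_0 = 566^1239 mod 2479 = 2478. x_0 = 2478 ≡ −1, so 566 is not a witness.
Base 738: x_0 = 738^1239 mod 2479 = 939. x_0 ∉ {1, 2478} and s = 1, so 738 is a Miller–Rabin witness and 2479 is composite.
Base 809: x_0 = 809^1239 mod 2479 = 2080. x_0 ∉ {1, 2478} and s = 1, so 809 is a Miller–Rabin witness and 2479 is composite.
The smallest witness among the given bases is 738.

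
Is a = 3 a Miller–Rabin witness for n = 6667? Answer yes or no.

n − 1 = 6666 = 2^1 · 3333, so s = 1 and d = 3333.
x_0 = 3^3333 mod 6667 = 5356.
x_0 ∉ {1, 6666} and s = 1, so 3 is a Miller–Rabin witness and 6667 is composite.

yes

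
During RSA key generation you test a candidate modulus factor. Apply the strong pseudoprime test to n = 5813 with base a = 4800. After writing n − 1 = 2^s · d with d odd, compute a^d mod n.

n − 1 = 5812 = 2^2 · 1453, so s = 2 and d = 1453.
4800^1453 mod 5813 = 5017.

5017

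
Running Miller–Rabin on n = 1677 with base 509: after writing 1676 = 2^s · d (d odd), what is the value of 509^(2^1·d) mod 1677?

595

n − 1 = 1676 = 2^2 · 419, so s = 2 and d = 419.
x_0 = 509^419 mod 1677 = 995.
x_1 = 995^2 mod 1677 = 595.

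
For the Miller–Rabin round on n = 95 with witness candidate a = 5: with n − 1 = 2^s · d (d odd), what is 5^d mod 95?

25

n − 1 = 94 = 2^1 · 47, so s = 1 and d = 47.
Repeated squaring mod 95: 5^1 ≡ 5, 5^2 ≡ 25, 5^4 ≡ 55, 5^8 ≡ 80, 5^16 ≡ 35, 5^32 ≡ 85.
47 = 32 + 8 + 4 + 2 + 1, so 5^47 ≡ 85·80·55·25·5 ≡ 25 (mod 95).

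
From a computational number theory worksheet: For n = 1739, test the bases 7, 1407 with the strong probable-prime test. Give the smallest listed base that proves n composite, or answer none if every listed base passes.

n − 1 = 1738 = 2^1 · 869, so s = 1 and d = 869.
Base 7: x_0 = 7^869 mod 1739 = 1452. x_0 ∉ {1, 1738} and s = 1, so 7 is a Miller–Rabin witness and 1739 is composite.
Base 1407: x_0 = 1407^869 mod 1739 = 1592. x_0 ∉ {1, 1738} and s = 1, so 1407 is a Miller–Rabin witness and 1739 is composite.
The smallest witness among the given bases is 7.

7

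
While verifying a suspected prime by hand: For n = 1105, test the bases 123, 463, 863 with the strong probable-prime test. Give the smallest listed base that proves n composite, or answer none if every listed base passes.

n − 1 = 1104 = 2^4 · 69, so s = 4 and d = 69.
Base 123: x_0 = 123^69 mod 1105 = 1058. x_0 is neither 1 nor 1104, so continue squaring. x_1 = 1058^2 mod 1105 = 1104. x_1 ≡ −1, so 123 is not a witness.
Base 463: x_0 = 463^69 mod 1105 = 463. x_0 is neither 1 nor 1104, so continue squaring. x_1 = 463^2 mod 1105 = 1104. x_1 ≡ −1, so 463 is not a witness.
Base 863: x_0 = 863^69 mod 1105 = 863. x_0 is neither 1 nor 1104, so continue squaring. x_1 = 863^2 mod 1105 = 1104. x_1 ≡ −1, so 863 is not a witness.
No listed base is a witness for 1105.

none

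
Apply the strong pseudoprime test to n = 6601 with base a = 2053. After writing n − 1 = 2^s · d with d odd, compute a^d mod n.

2094

n − 1 = 6600 = 2^3 · 825, so s = 3 and d = 825.
2053^825 mod 6601 = 2094.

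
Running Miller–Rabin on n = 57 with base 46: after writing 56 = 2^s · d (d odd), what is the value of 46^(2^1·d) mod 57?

n − 1 = 56 = 2^3 · 7, so s = 3 and d = 7.
x_0 = 46^7 mod 57 = 46.
x_1 = 46^2 mod 57 = 7.

7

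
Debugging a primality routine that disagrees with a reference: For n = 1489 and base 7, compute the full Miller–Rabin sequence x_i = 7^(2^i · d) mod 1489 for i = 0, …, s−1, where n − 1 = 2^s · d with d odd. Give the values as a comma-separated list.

n − 1 = 1488 = 2^4 · 93, so s = 4 and d = 93.
x_0 = 7^93 mod 1489 = 143.
x_1 = 143^2 mod 1489 = 1092.
x_2 = 1092^2 mod 1489 = 1264.
x_3 = 1264^2 mod 1489 = 1488.

143, 1092, 1264, 1488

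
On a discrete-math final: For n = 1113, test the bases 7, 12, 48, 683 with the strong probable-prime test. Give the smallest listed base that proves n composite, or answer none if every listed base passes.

7

n − 1 = 1112 = 2^3 · 139, so s = 3 and d = 139.
Base 7: x_0 = 7^139 mod 1113 = 679. x_0 is neither 1 nor 1112, so continue squaring. x_1 = 679^2 mod 1113 = 259. x_2 = 259^2 mod 1113 = 301. Reached i = s−1 = 2 without hitting −1: 7 is a Miller–Rabin witness and 1113 is composite.
Base 12: x_0 = 12^139 mod 1113 = 516. x_0 is neither 1 nor 1112, so continue squaring. x_1 = 516^2 mod 1113 = 249. x_2 = 249^2 mod 1113 = 786. Reached i = s−1 = 2 without hitting −1: 12 is a Miller–Rabin witness and 1113 is composite.
Base 48: x_0 = 48^139 mod 1113 = 552. x_0 is neither 1 nor 1112, so continue squaring. x_1 = 552^2 mod 1113 = 855. x_2 = 855^2 mod 1113 = 897. Reached i = s−1 = 2 without hitting −1: 48 is a Miller–Rabin witness and 1113 is composite.
Base 683: x_0 = 683^139 mod 1113 = 95. x_0 is neither 1 nor 1112, so continue squaring. x_1 = 95^2 mod 1113 = 121. x_2 = 121^2 mod 1113 = 172. Reached i = s−1 = 2 without hitting −1: 683 is a Miller–Rabin witness and 1113 is composite.
The smallest witness among the given bases is 7.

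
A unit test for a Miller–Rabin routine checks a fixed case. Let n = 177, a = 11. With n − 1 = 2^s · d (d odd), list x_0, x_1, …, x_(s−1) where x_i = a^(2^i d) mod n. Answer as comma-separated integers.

77, 88, 133, 166

n − 1 = 176 = 2^4 · 11, so s = 4 and d = 11.
x_0 = 11^11 mod 177 = 77.
x_1 = 77^2 mod 177 = 88.
x_2 = 88^2 mod 177 = 133.
x_3 = 133^2 mod 177 = 166.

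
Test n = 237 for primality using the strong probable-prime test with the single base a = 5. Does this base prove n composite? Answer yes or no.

yes

n − 1 = 236 = 2^2 · 59, so s = 2 and d = 59.
x_0 = 5^59 mod 237 = 20.
x_0 is neither 1 nor 236, so continue squaring.
x_1 = 20^2 mod 237 = 163.
Reached i = s−1 = 1 without hitting −1: 5 is a Miller–Rabin witness and 237 is composite.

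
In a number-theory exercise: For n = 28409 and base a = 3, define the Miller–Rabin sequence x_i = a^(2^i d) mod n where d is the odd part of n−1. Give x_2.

n − 1 = 28408 = 2^3 · 3551, so s = 3 and d = 3551.
Repeated squaring mod 28409: 3^1 ≡ 3, 3^2 ≡ 9, 3^4 ≡ 81, 3^8 ≡ 6561, 3^16 ≡ 7086, 3^32 ≡ 12693, 3^64 ≡ 4810, 3^128 ≡ 11174, 3^256 ≡ 721, 3^512 ≡ 8479, 3^1024 ≡ 18671, 3^2048 ≡ 27811.
3551 = 2048 + 1024 + 256 + 128 + 64 + 16 + 8 + 4 + 2 + 1, so 3^3551 ≡ 27811·18671·721·11174·4810·7086·6561·81·9·3 ≡ 7067 (mod 28409).
x_0 = 7067.
x_1 = 7067^2 mod 28409 = 27876.
x_2 = 27876^2 mod 28409 = 28408.

28408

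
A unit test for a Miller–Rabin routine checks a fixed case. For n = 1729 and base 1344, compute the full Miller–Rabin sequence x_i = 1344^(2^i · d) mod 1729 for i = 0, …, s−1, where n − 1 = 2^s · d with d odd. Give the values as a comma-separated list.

n − 1 = 1728 = 2^6 · 27, so s = 6 and d = 27.
x_0 = 1344^27 mod 1729 = 1386.
x_1 = 1386^2 mod 1729 = 77.
x_2 = 77^2 mod 1729 = 742.
x_3 = 742^2 mod 1729 = 742.
x_4 = 742^2 mod 1729 = 742.
x_5 = 742^2 mod 1729 = 742.

1386, 77, 742, 742, 742, 742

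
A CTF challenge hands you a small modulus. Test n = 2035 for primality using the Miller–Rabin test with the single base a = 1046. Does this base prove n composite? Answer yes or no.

no

n − 1 = 2034 = 2^1 · 1017, so s = 1 and d = 1017.
Repeated squaring mod 2035: 1046^1 ≡ 1046, 1046^2 ≡ 1321, 1046^4 ≡ 1046, 1046^8 ≡ 1321, 1046^16 ≡ 1046, 1046^32 ≡ 1321, 1046^64 ≡ 1046, 1046^128 ≡ 1321, 1046^256 ≡ 1046, 1046^512 ≡ 1321.
1017 = 512 + 256 + 128 + 64 + 32 + 16 + 8 + 1, so 1046^1017 ≡ 1321·1046·1321·1046·1321·1046·1321·1046 ≡ 1 (mod 2035).
x_0 = 1046^1017 mod 2035 = 1.
x_0 = 1, so 1046 is not a witness.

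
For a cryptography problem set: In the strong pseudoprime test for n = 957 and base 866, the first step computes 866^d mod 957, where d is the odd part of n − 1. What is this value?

n − 1 = 956 = 2^2 · 239, so s = 2 and d = 239.
866^239 mod 957 = 953.

953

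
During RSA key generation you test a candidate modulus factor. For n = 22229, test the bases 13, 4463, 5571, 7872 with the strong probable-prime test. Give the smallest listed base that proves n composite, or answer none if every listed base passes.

n − 1 = 22228 = 2^2 · 5557, so s = 2 and d = 5557.
Base 13: x_0 = 13^5557 mod 22229 = 1. x_0 = 1, so 13 is not a witness.
Base 4463: x_0 = 4463^5557 mod 22229 = 12483. x_0 is neither 1 nor 22228, so continue squaring. x_1 = 12483^2 mod 22229 = 22228. x_1 ≡ −1, so 4463 is not a witness.
Base 5571: x_0 = 5571^5557 mod 22229 = 1. x_0 = 1, so 5571 is not a witness.
Base 7872: x_0 = 7872^5557 mod 22229 = 1. x_0 = 1, so 7872 is not a witness.
No listed base is a witness for 22229.

none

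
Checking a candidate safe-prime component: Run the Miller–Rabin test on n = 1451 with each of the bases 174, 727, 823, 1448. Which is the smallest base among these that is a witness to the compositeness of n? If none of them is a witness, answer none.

n − 1 = 1450 = 2^1 · 725, so s = 1 and d = 725.
Base 174: x_0 = 174^725 mod 1451 = 1450. x_0 = 1450 ≡ −1, so 174 is not a witness.
Base 727: x_0 = 727^725 mod 1451 = 1450. x_0 = 1450 ≡ −1, so 727 is not a witness.
Base 823: x_0 = 823^725 mod 1451 = 1. x_0 = 1, so 823 is not a witness.
Base 1448: x_0 = 1448^725 mod 1451 = 1450. x_0 = 1450 ≡ −1, so 1448 is not a witness.
No listed base is a witness for 1451.

none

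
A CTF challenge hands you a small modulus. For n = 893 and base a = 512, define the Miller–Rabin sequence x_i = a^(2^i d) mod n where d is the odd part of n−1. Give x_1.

n − 1 = 892 = 2^2 · 223, so s = 2 and d = 223.
x_0 = 512^223 mod 893 = 816.
x_1 = 816^2 mod 893 = 571.

571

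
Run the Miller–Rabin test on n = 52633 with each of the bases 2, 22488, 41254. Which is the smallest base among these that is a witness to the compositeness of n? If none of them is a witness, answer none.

n − 1 = 52632 = 2^3 · 6579, so s = 3 and d = 6579.
Base 2: x_0 = 2^6579 mod 52633 = 1. x_0 = 1, so 2 is not a witness.
Base 22488: x_0 = 22488^6579 mod 52633 = 1. x_0 = 1, so 22488 is not a witness.
Base 41254: x_0 = 41254^6579 mod 52633 = 52632. x_0 = 52632 ≡ −1, so 41254 is not a witness.
No listed base is a witness for 52633.

none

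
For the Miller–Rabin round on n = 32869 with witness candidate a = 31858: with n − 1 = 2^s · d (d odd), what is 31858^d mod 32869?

n − 1 = 32868 = 2^2 · 8217, so s = 2 and d = 8217.
31858^8217 mod 32869 = 5220.

5220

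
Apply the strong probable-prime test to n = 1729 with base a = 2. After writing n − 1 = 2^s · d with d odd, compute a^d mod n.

n − 1 = 1728 = 2^6 · 27, so s = 6 and d = 27.
Repeated squaring mod 1729: 2^1 ≡ 2, 2^2 ≡ 4, 2^4 ≡ 16, 2^8 ≡ 256, 2^16 ≡ 1563.
27 = 16 + 8 + 2 + 1, so 2^27 ≡ 1563·256·4·2 ≡ 645 (mod 1729).

645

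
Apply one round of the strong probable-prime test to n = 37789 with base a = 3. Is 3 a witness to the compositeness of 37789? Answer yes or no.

n − 1 = 37788 = 2^2 · 9447, so s = 2 and d = 9447.
x_0 = 3^9447 mod 37789 = 15244.
x_0 is neither 1 nor 37788, so continue squaring.
x_1 = 15244^2 mod 37789 = 14975.
Reached i = s−1 = 1 without hitting −1: 3 is a Miller–Rabin witness and 37789 is composite.

yes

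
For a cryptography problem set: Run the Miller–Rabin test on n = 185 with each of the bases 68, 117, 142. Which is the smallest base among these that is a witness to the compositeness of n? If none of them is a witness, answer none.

n − 1 = 184 = 2^3 · 23, so s = 3 and d = 23.
Base 68: x_0 = 68^23 mod 185 = 117. x_0 is neither 1 nor 184, so continue squaring. x_1 = 117^2 mod 185 = 184. x_1 ≡ −1, so 68 is not a witness.
Base 117: x_0 = 117^23 mod 185 = 68. x_0 is neither 1 nor 184, so continue squaring. x_1 = 68^2 mod 185 = 184. x_1 ≡ −1, so 117 is not a witness.
Base 142: x_0 = 142^23 mod 185 = 43. x_0 is neither 1 nor 184, so continue squaring. x_1 = 43^2 mod 185 = 184. x_1 ≡ −1, so 142 is not a witness.
No listed base is a witness for 185.

none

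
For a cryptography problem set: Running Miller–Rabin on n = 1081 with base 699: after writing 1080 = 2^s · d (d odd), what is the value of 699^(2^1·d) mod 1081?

72

n − 1 = 1080 = 2^3 · 135, so s = 3 and d = 135.
By repeated squaring, 699^135 ≡ 522 (mod 1081).
x_0 = 522.
x_1 = 522^2 mod 1081 = 72.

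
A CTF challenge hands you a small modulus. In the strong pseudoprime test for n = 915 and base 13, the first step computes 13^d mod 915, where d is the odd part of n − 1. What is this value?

n − 1 = 914 = 2^1 · 457, so s = 1 and d = 457.
13^457 mod 915 = 13.

13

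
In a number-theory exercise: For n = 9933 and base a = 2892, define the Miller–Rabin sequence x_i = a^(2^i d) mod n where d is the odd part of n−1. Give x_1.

n − 1 = 9932 = 2^2 · 2483, so s = 2 and d = 2483.
Repeated squaring mod 9933: 2892^1 ≡ 2892, 2892^2 ≡ 78, 2892^4 ≡ 6084, 2892^8 ≡ 4698, 2892^16 ≡ 78, 2892^32 ≡ 6084, 2892^64 ≡ 4698, 2892^128 ≡ 78, 2892^256 ≡ 6084, 2892^512 ≡ 4698, 2892^1024 ≡ 78, 2892^2048 ≡ 6084.
2483 = 2048 + 256 + 128 + 32 + 16 + 2 + 1, so 2892^2483 ≡ 6084·6084·78·6084·78·78·2892 ≡ 3585 (mod 9933).
x_0 = 3585.
x_1 = 3585^2 mod 9933 = 8856.

8856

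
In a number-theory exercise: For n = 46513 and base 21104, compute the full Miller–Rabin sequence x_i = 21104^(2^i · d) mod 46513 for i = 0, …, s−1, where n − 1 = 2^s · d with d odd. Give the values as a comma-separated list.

n − 1 = 46512 = 2^4 · 2907, so s = 4 and d = 2907.
x_0 = 21104^2907 mod 46513 = 33783.
x_1 = 33783^2 mod 46513 = 1608.
x_2 = 1608^2 mod 46513 = 27449.
x_3 = 27449^2 mod 46513 = 30027.

33783, 1608, 27449, 30027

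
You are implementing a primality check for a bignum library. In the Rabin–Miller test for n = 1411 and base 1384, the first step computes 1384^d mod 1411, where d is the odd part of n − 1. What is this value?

517

n − 1 = 1410 = 2^1 · 705, so s = 1 and d = 705.
Repeated squaring mod 1411: 1384^1 ≡ 1384, 1384^2 ≡ 729, 1384^4 ≡ 905, 1384^8 ≡ 645, 1384^16 ≡ 1191, 1384^32 ≡ 426, 1384^64 ≡ 868, 1384^128 ≡ 1361, 1384^256 ≡ 1089, 1384^512 ≡ 681.
705 = 512 + 128 + 64 + 1, so 1384^705 ≡ 681·1361·868·1384 ≡ 517 (mod 1411).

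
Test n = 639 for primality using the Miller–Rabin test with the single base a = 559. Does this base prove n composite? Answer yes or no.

yes

n − 1 = 638 = 2^1 · 319, so s = 1 and d = 319.
x_0 = 559^319 mod 639 = 397.
x_0 ∉ {1, 638} and s = 1, so 559 is a Miller–Rabin witness and 639 is composite.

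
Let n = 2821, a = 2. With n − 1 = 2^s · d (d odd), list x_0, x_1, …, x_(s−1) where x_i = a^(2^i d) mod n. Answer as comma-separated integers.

2605, 1520

n − 1 = 2820 = 2^2 · 705, so s = 2 and d = 705.
x_0 = 2^705 mod 2821 = 2605.
x_1 = 2605^2 mod 2821 = 1520.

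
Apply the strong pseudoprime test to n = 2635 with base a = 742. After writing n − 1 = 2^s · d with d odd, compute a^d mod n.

27

n − 1 = 2634 = 2^1 · 1317, so s = 1 and d = 1317.
742^1317 mod 2635 = 27.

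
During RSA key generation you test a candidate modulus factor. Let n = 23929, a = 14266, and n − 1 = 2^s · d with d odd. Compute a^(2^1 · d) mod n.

1

n − 1 = 23928 = 2^3 · 2991, so s = 3 and d = 2991.
x_0 = 14266^2991 mod 23929 = 1.
x_1 = 1^2 mod 23929 = 1.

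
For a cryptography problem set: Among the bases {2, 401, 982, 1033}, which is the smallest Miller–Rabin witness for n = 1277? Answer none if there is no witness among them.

n − 1 = 1276 = 2^2 · 319, so s = 2 and d = 319.
Base 2: x_0 = 2^319 mod 1277 = 113. x_0 is neither 1 nor 1276, so continue squaring. x_1 = 113^2 mod 1277 = 1276. x_1 ≡ −1, so 2 is not a witness.
Base 401: x_0 = 401^319 mod 1277 = 1164. x_0 is neither 1 nor 1276, so continue squaring. x_1 = 1164^2 mod 1277 = 1276. x_1 ≡ −1, so 401 is not a witness.
Base 982: x_0 = 982^319 mod 1277 = 1. x_0 = 1, so 982 is not a witness.
Base 1033: x_0 = 1033^319 mod 1277 = 1. x_0 = 1, so 1033 is not a witness.
No listed base is a witness for 1277.

none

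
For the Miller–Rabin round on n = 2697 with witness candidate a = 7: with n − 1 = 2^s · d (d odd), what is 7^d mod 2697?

1051

n − 1 = 2696 = 2^3 · 337, so s = 3 and d = 337.
7^337 mod 2697 = 1051.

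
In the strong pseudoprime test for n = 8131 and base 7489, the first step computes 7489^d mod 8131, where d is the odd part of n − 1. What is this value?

n − 1 = 8130 = 2^1 · 4065, so s = 1 and d = 4065.
Repeated squaring mod 8131: 7489^1 ≡ 7489, 7489^2 ≡ 5614, 7489^4 ≡ 1240, 7489^8 ≡ 841, 7489^16 ≡ 8015, 7489^32 ≡ 5325, 7489^64 ≡ 2828, 7489^128 ≡ 4811, 7489^256 ≡ 4895, 7489^512 ≡ 7099, 7489^1024 ≡ 7994, 7489^2048 ≡ 2507.
4065 = 2048 + 1024 + 512 + 256 + 128 + 64 + 32 + 1, so 7489^4065 ≡ 2507·7994·7099·4895·4811·2828·5325·7489 ≡ 5335 (mod 8131).

5335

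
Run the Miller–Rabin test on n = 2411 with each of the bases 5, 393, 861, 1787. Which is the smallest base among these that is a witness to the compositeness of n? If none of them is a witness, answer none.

n − 1 = 2410 = 2^1 · 1205, so s = 1 and d = 1205.
Base 5: x_0 = 5^1205 mod 2411 = 1. x_0 = 1, so 5 is not a witness.
Base 393: x_0 = 393^1205 mod 2411 = 2410. x_0 = 2410 ≡ −1, so 393 is not a witness.
Base 861: x_0 = 861^1205 mod 2411 = 1. x_0 = 1, so 861 is not a witness.
Base 1787: x_0 = 1787^1205 mod 2411 = 1. x_0 = 1, so 1787 is not a witness.
No listed base is a witness for 2411.

none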